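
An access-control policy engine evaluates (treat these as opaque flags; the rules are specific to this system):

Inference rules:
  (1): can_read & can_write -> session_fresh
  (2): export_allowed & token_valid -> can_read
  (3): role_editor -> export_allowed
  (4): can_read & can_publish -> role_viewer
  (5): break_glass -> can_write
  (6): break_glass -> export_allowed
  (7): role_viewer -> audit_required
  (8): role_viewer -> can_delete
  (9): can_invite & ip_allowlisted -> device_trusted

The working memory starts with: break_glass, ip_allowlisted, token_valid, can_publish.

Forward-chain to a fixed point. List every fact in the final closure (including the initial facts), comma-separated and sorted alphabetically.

[1] (5) [break_glass -> can_write]; (6) [break_glass -> export_allowed]. ⇒ new: can_write, export_allowed.
[2] (2) [export_allowed & token_valid -> can_read]. ⇒ new: can_read.
[3] (1) [can_read & can_write -> session_fresh]; (4) [can_read & can_publish -> role_viewer]. ⇒ new: session_fresh, role_viewer.
[4] (7) [role_viewer -> audit_required]; (8) [role_viewer -> can_delete]. ⇒ new: audit_required, can_delete.

audit_required, break_glass, can_delete, can_publish, can_read, can_write, export_allowed, ip_allowlisted, role_viewer, session_fresh, token_valid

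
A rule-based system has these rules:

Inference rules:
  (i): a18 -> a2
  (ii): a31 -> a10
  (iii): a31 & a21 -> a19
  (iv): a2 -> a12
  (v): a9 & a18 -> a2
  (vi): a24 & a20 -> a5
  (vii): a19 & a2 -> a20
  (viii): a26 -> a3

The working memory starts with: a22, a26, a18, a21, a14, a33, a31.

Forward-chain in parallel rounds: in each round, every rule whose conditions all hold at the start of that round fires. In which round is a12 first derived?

[1] (i) [a18 -> a2]; (ii) [a31 -> a10]; (iii) [a31 & a21 -> a19]; (viii) [a26 -> a3]. ⇒ new: a2, a10, a19, a3.
[2] (iv) [a2 -> a12]; (vii) [a19 & a2 -> a20]. ⇒ new: a12, a20.
a12 first appears in round 2.

2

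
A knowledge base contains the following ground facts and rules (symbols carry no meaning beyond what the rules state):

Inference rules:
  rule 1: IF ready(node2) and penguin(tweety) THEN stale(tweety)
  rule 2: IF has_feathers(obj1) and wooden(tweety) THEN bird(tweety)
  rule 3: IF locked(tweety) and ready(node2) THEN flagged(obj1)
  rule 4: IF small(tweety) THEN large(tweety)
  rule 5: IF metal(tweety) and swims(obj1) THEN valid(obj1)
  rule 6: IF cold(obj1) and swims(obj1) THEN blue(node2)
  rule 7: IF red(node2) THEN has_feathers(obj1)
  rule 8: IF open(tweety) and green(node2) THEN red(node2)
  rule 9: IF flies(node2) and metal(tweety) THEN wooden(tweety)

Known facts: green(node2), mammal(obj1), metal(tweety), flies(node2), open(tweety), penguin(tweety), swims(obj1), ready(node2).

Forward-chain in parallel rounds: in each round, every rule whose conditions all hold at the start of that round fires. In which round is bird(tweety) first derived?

3

[1] rule 1 [IF ready(node2) and penguin(tweety) THEN stale(tweety)]; rule 5 [IF metal(tweety) and swims(obj1) THEN valid(obj1)]; rule 8 [IF open(tweety) and green(node2) THEN red(node2)]; rule 9 [IF flies(node2) and metal(tweety) THEN wooden(tweety)]. ⇒ new: stale(tweety), valid(obj1), red(node2), wooden(tweety).
[2] rule 7 [IF red(node2) THEN has_feathers(obj1)]. ⇒ new: has_feathers(obj1).
[3] rule 2 [IF has_feathers(obj1) and wooden(tweety) THEN bird(tweety)]. ⇒ new: bird(tweety).
bird(tweety) first appears in round 3.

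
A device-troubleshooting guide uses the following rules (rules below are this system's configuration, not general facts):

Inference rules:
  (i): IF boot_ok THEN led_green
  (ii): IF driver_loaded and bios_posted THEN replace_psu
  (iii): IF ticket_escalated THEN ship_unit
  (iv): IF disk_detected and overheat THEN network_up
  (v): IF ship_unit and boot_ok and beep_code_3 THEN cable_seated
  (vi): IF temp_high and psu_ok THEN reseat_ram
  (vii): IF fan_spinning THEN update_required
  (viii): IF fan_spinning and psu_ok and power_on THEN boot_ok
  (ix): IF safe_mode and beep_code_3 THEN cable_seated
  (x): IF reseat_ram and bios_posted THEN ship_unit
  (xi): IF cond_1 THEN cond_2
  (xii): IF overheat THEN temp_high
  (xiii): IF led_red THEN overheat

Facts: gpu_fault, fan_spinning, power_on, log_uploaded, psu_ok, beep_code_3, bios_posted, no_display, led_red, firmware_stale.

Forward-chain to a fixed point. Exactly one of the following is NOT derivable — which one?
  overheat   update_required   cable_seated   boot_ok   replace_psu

replace_psu

Round 1 — (vii), (viii), (xiii), derive update_required, boot_ok, overheat.
Round 2 — (i), (xii), derive led_green, temp_high.
Round 3 — (vi), derive reseat_ram.
Round 4 — (x), derive ship_unit.
Round 5 — (v), derive cable_seated.
Derived: update_required (round 1), cable_seated (round 5), boot_ok (round 1), overheat (round 1). replace_psu never appears in any round.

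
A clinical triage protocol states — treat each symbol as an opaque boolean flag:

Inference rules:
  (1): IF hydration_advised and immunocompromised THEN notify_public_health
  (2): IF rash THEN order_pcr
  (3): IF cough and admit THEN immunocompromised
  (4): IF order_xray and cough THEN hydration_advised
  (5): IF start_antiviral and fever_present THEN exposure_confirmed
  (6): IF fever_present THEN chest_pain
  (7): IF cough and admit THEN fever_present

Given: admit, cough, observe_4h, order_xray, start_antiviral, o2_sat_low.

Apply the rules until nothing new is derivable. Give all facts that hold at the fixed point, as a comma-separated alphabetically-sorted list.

admit, chest_pain, cough, exposure_confirmed, fever_present, hydration_advised, immunocompromised, notify_public_health, o2_sat_low, observe_4h, order_xray, start_antiviral

Round 1: (3) [IF cough and admit THEN immunocompromised]; (4) [IF order_xray and cough THEN hydration_advised]; (7) [IF cough and admit THEN fever_present]. Adds immunocompromised, hydration_advised, fever_present.
Round 2: (1) [IF hydration_advised and immunocompromised THEN notify_public_health]; (5) [IF start_antiviral and fever_present THEN exposure_confirmed]; (6) [IF fever_present THEN chest_pain]. Adds notify_public_health, exposure_confirmed, chest_pain.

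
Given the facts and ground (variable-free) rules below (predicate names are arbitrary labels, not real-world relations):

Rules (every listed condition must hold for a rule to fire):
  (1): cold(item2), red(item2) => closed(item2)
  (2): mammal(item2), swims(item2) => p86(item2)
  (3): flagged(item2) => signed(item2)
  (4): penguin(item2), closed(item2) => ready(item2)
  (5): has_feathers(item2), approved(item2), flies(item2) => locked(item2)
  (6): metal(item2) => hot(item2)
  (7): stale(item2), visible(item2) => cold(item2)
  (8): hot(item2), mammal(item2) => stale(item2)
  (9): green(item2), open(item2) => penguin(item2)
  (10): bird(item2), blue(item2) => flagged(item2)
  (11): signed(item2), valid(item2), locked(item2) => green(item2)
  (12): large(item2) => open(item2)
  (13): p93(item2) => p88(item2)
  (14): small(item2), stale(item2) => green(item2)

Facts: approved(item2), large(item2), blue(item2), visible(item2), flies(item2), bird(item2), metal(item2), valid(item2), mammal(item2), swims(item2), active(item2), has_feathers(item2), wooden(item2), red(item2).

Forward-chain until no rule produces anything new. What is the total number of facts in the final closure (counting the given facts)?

Round 1 — (2), (5), (6), (10), (12), derive p86(item2), locked(item2), hot(item2), flagged(item2), open(item2).
Round 2 — (3), (8), derive signed(item2), stale(item2).
Round 3 — (7), (11), derive cold(item2), green(item2).
Round 4 — (1), (9), derive closed(item2), penguin(item2).
Round 5 — (4), derive ready(item2).
Closure: {active(item2), approved(item2), bird(item2), blue(item2), closed(item2), cold(item2), flagged(item2), flies(item2), green(item2), has_feathers(item2), hot(item2), large(item2), locked(item2), mammal(item2), metal(item2), open(item2), p86(item2), penguin(item2), ready(item2), red(item2), signed(item2), stale(item2), swims(item2), valid(item2), visible(item2), wooden(item2)} — 26 facts.

26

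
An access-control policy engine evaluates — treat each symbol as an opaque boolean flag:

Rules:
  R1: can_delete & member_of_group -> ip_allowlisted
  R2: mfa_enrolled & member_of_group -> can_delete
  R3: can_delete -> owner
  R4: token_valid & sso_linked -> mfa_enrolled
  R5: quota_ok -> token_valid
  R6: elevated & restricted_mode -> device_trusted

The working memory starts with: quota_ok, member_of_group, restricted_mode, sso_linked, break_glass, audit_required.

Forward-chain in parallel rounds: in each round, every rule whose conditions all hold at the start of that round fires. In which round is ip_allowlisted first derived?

[1] R5 [quota_ok -> token_valid]. ⇒ new: token_valid.
[2] R4 [token_valid & sso_linked -> mfa_enrolled]. ⇒ new: mfa_enrolled.
[3] R2 [mfa_enrolled & member_of_group -> can_delete]. ⇒ new: can_delete.
[4] R1 [can_delete & member_of_group -> ip_allowlisted]; R3 [can_delete -> owner]. ⇒ new: ip_allowlisted, owner.
ip_allowlisted first appears in round 4.

4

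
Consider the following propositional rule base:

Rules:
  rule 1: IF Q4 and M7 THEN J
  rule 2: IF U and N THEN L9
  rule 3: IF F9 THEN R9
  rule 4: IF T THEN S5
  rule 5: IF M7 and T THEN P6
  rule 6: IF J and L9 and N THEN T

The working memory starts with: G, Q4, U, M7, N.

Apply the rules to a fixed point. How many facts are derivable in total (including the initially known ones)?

10

[1] rule 1 [IF Q4 and M7 THEN J]; rule 2 [IF U and N THEN L9]. ⇒ new: J, L9.
[2] rule 6 [IF J and L9 and N THEN T]. ⇒ new: T.
[3] rule 4 [IF T THEN S5]; rule 5 [IF M7 and T THEN P6]. ⇒ new: S5, P6.
Closure: {G, J, L9, M7, N, P6, Q4, S5, T, U} — 10 facts.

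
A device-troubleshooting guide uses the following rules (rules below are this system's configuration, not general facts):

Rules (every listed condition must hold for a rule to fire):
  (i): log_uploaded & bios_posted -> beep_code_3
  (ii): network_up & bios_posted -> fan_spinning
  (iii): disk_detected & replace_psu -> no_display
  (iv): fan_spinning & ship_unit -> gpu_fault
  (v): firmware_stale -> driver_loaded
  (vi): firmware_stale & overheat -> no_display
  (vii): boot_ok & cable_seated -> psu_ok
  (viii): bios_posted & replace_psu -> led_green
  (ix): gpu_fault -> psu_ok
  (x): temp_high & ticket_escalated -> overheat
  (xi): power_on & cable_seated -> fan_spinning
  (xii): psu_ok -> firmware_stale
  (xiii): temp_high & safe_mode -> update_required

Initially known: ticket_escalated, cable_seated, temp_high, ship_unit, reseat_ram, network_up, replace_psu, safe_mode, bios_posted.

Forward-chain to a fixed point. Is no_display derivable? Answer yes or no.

yes

Round 1 fires (ii), (viii), (x), (xiii), giving fan_spinning, led_green, overheat, update_required.
Round 2 fires (iv), giving gpu_fault.
Round 3 fires (ix), giving psu_ok.
Round 4 fires (xii), giving firmware_stale.
Round 5 fires (v), (vi), giving driver_loaded, no_display.
no_display appears in round 5, so it is derivable.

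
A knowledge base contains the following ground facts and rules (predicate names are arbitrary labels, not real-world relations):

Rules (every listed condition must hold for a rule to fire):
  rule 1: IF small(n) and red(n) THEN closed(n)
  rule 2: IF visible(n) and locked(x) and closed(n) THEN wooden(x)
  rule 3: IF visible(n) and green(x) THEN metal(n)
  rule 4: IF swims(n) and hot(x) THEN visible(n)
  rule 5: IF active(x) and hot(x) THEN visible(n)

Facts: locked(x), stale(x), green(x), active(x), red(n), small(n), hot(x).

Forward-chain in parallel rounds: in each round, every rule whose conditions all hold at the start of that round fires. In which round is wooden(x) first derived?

2

[1] rule 1 [IF small(n) and red(n) THEN closed(n)]; rule 5 [IF active(x) and hot(x) THEN visible(n)]. ⇒ new: closed(n), visible(n).
[2] rule 2 [IF visible(n) and locked(x) and closed(n) THEN wooden(x)]; rule 3 [IF visible(n) and green(x) THEN metal(n)]. ⇒ new: wooden(x), metal(n).
wooden(x) first appears in round 2.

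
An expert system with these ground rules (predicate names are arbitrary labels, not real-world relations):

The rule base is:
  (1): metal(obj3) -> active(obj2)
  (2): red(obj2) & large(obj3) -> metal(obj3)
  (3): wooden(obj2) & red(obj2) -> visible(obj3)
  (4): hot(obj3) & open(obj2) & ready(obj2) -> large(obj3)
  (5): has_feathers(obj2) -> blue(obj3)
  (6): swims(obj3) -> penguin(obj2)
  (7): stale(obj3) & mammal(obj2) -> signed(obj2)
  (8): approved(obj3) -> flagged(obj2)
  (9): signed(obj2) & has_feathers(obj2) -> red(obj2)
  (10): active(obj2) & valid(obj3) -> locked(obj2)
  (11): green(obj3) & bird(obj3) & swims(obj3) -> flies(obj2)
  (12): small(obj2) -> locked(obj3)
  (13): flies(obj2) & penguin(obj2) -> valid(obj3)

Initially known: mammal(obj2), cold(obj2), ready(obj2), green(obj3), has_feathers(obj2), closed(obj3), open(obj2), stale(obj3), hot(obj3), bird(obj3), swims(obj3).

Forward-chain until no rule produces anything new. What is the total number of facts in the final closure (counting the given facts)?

21

Round 1: (4) [hot(obj3) & open(obj2) & ready(obj2) -> large(obj3)]; (5) [has_feathers(obj2) -> blue(obj3)]; (6) [swims(obj3) -> penguin(obj2)]; (7) [stale(obj3) & mammal(obj2) -> signed(obj2)]; (11) [green(obj3) & bird(obj3) & swims(obj3) -> flies(obj2)]. New: large(obj3), blue(obj3), penguin(obj2), signed(obj2), flies(obj2).
Round 2: (9) [signed(obj2) & has_feathers(obj2) -> red(obj2)]; (13) [flies(obj2) & penguin(obj2) -> valid(obj3)]. New: red(obj2), valid(obj3).
Round 3: (2) [red(obj2) & large(obj3) -> metal(obj3)]. New: metal(obj3).
Round 4: (1) [metal(obj3) -> active(obj2)]. New: active(obj2).
Round 5: (10) [active(obj2) & valid(obj3) -> locked(obj2)]. New: locked(obj2).
Closure: {active(obj2), bird(obj3), blue(obj3), closed(obj3), cold(obj2), flies(obj2), green(obj3), has_feathers(obj2), hot(obj3), large(obj3), locked(obj2), mammal(obj2), metal(obj3), open(obj2), penguin(obj2), ready(obj2), red(obj2), signed(obj2), stale(obj3), swims(obj3), valid(obj3)} — 21 facts.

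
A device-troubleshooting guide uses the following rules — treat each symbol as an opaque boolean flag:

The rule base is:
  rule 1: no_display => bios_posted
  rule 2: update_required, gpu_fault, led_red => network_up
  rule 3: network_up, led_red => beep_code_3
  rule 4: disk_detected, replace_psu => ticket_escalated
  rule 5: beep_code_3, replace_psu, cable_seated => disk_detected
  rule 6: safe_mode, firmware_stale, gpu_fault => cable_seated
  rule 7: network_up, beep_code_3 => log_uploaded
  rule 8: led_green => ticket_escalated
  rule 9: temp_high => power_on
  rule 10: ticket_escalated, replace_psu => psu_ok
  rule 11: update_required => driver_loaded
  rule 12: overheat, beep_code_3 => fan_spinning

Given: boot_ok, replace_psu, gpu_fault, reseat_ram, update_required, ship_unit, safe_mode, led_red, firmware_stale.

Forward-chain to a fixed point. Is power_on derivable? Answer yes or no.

Round 1 — rule 2, rule 6, rule 11, derive network_up, cable_seated, driver_loaded.
Round 2 — rule 3, derive beep_code_3.
Round 3 — rule 5, rule 7, derive disk_detected, log_uploaded.
Round 4 — rule 4, derive ticket_escalated.
Round 5 — rule 10, derive psu_ok.
Fixed point reached. power_on is concluded only by rule 9; rule 9 needs temp_high (never derived).

no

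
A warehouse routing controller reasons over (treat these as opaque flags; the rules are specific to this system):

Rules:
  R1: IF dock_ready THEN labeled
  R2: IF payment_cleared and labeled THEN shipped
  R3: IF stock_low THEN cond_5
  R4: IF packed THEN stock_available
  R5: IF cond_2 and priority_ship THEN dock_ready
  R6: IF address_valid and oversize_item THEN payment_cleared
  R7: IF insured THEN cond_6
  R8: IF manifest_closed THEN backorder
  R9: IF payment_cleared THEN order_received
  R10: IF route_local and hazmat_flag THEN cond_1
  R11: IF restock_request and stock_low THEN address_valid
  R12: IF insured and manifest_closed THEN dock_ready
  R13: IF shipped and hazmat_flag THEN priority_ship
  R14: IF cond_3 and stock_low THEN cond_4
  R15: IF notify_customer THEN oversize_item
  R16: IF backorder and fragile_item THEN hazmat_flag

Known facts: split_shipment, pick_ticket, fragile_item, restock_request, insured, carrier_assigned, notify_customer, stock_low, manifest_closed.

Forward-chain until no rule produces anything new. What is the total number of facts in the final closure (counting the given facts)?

21

Round 1: R3 [IF stock_low THEN cond_5]; R7 [IF insured THEN cond_6]; R8 [IF manifest_closed THEN backorder]; R11 [IF restock_request and stock_low THEN address_valid]; R12 [IF insured and manifest_closed THEN dock_ready]; R15 [IF notify_customer THEN oversize_item]. Adds cond_5, cond_6, backorder, address_valid, dock_ready, oversize_item.
Round 2: R1 [IF dock_ready THEN labeled]; R6 [IF address_valid and oversize_item THEN payment_cleared]; R16 [IF backorder and fragile_item THEN hazmat_flag]. Adds labeled, payment_cleared, hazmat_flag.
Round 3: R2 [IF payment_cleared and labeled THEN shipped]; R9 [IF payment_cleared THEN order_received]. Adds shipped, order_received.
Round 4: R13 [IF shipped and hazmat_flag THEN priority_ship]. Adds priority_ship.
Closure: {address_valid, backorder, carrier_assigned, cond_5, cond_6, dock_ready, fragile_item, hazmat_flag, insured, labeled, manifest_closed, notify_customer, order_received, oversize_item, payment_cleared, pick_ticket, priority_ship, restock_request, shipped, split_shipment, stock_low} — 21 facts.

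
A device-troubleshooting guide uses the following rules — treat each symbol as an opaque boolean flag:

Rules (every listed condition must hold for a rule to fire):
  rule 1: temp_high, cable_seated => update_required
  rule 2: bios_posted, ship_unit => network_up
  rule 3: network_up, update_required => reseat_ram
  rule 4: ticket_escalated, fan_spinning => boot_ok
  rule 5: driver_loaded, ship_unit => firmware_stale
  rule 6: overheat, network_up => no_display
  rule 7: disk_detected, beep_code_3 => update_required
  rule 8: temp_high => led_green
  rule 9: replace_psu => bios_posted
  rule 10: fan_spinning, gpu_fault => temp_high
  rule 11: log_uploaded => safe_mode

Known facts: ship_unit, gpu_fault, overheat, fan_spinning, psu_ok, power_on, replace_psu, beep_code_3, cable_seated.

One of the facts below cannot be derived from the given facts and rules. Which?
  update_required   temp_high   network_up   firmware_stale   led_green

firmware_stale

[1] rule 9 [replace_psu => bios_posted]; rule 10 [fan_spinning, gpu_fault => temp_high]. ⇒ new: bios_posted, temp_high.
[2] rule 1 [temp_high, cable_seated => update_required]; rule 2 [bios_posted, ship_unit => network_up]; rule 8 [temp_high => led_green]. ⇒ new: update_required, network_up, led_green.
[3] rule 3 [network_up, update_required => reseat_ram]; rule 6 [overheat, network_up => no_display]. ⇒ new: reseat_ram, no_display.
Derived: led_green (round 2), update_required (round 2), temp_high (round 1), network_up (round 2). firmware_stale never appears in any round.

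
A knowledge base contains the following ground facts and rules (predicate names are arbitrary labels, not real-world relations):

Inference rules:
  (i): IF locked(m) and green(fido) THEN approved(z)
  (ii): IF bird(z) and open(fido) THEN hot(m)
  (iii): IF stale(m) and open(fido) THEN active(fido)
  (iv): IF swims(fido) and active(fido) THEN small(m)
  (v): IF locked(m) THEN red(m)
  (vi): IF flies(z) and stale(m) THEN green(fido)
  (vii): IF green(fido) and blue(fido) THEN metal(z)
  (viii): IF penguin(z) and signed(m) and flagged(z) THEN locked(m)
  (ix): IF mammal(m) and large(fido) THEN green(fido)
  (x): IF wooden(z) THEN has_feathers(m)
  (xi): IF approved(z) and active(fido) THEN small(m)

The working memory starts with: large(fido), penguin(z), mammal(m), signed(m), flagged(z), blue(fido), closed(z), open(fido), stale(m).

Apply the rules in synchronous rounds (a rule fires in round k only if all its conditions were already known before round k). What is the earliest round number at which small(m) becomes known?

Round 1: (iii) [IF stale(m) and open(fido) THEN active(fido)]; (viii) [IF penguin(z) and signed(m) and flagged(z) THEN locked(m)]; (ix) [IF mammal(m) and large(fido) THEN green(fido)]. New: active(fido), locked(m), green(fido).
Round 2: (i) [IF locked(m) and green(fido) THEN approved(z)]; (v) [IF locked(m) THEN red(m)]; (vii) [IF green(fido) and blue(fido) THEN metal(z)]. New: approved(z), red(m), metal(z).
Round 3: (xi) [IF approved(z) and active(fido) THEN small(m)]. New: small(m).
small(m) first appears in round 3.

3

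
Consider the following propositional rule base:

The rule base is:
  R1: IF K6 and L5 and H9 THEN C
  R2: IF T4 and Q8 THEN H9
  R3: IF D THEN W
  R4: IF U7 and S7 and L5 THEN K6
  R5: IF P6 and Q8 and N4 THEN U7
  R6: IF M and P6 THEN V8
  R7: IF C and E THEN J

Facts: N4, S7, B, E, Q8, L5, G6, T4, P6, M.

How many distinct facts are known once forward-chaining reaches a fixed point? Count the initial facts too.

16

Round 1 — R2, R5, R6, derive H9, U7, V8.
Round 2 — R4, derive K6.
Round 3 — R1, derive C.
Round 4 — R7, derive J.
Closure: {B, C, E, G6, H9, J, K6, L5, M, N4, P6, Q8, S7, T4, U7, V8} — 16 facts.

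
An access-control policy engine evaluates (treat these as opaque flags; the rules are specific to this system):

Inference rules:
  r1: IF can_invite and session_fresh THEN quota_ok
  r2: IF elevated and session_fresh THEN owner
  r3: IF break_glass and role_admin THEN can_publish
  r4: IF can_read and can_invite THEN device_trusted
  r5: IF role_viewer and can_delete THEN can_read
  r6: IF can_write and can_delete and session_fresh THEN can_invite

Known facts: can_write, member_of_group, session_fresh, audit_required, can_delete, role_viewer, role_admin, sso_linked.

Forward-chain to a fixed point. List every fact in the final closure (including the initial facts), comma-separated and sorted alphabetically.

Round 1: r5 [IF role_viewer and can_delete THEN can_read]; r6 [IF can_write and can_delete and session_fresh THEN can_invite]. New: can_read, can_invite.
Round 2: r1 [IF can_invite and session_fresh THEN quota_ok]; r4 [IF can_read and can_invite THEN device_trusted]. New: quota_ok, device_trusted.

audit_required, can_delete, can_invite, can_read, can_write, device_trusted, member_of_group, quota_ok, role_admin, role_viewer, session_fresh, sso_linked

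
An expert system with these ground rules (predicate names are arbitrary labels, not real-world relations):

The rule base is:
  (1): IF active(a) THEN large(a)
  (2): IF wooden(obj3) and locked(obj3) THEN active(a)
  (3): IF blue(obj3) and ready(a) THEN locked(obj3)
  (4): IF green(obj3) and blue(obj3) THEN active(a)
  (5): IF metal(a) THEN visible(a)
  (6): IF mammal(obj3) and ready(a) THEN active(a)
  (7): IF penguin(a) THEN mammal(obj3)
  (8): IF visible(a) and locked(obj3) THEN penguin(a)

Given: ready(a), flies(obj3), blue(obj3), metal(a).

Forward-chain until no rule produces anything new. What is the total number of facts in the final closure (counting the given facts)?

[1] (3) [IF blue(obj3) and ready(a) THEN locked(obj3)]; (5) [IF metal(a) THEN visible(a)]. ⇒ new: locked(obj3), visible(a).
[2] (8) [IF visible(a) and locked(obj3) THEN penguin(a)]. ⇒ new: penguin(a).
[3] (7) [IF penguin(a) THEN mammal(obj3)]. ⇒ new: mammal(obj3).
[4] (6) [IF mammal(obj3) and ready(a) THEN active(a)]. ⇒ new: active(a).
[5] (1) [IF active(a) THEN large(a)]. ⇒ new: large(a).
Closure: {active(a), blue(obj3), flies(obj3), large(a), locked(obj3), mammal(obj3), metal(a), penguin(a), ready(a), visible(a)} — 10 facts.

10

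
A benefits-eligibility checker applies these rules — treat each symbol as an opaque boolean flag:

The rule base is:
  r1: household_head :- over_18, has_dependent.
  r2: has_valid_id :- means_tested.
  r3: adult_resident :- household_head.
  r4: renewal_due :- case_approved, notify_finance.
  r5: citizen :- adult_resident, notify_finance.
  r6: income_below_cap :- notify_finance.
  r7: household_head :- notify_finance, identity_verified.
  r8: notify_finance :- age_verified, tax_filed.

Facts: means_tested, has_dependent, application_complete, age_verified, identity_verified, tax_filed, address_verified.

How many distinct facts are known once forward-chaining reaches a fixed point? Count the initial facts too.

Round 1 fires r2, r8, giving has_valid_id, notify_finance.
Round 2 fires r6, r7, giving income_below_cap, household_head.
Round 3 fires r3, giving adult_resident.
Round 4 fires r5, giving citizen.
Closure: {address_verified, adult_resident, age_verified, application_complete, citizen, has_dependent, has_valid_id, household_head, identity_verified, income_below_cap, means_tested, notify_finance, tax_filed} — 13 facts.

13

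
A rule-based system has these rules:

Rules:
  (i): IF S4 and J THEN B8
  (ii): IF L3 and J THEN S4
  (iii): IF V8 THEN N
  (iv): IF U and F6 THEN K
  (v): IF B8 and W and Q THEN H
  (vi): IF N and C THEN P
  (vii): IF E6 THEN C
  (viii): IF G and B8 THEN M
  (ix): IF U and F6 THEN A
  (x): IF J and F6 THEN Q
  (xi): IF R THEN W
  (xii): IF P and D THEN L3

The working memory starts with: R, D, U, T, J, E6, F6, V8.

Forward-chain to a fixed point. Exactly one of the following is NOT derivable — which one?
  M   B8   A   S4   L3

M

[1] (iii) [IF V8 THEN N]; (iv) [IF U and F6 THEN K]; (vii) [IF E6 THEN C]; (ix) [IF U and F6 THEN A]; (x) [IF J and F6 THEN Q]; (xi) [IF R THEN W]. ⇒ new: N, K, C, A, Q, W.
[2] (vi) [IF N and C THEN P]. ⇒ new: P.
[3] (xii) [IF P and D THEN L3]. ⇒ new: L3.
[4] (ii) [IF L3 and J THEN S4]. ⇒ new: S4.
[5] (i) [IF S4 and J THEN B8]. ⇒ new: B8.
[6] (v) [IF B8 and W and Q THEN H]. ⇒ new: H.
Derived: B8 (round 5), S4 (round 4), A (round 1), L3 (round 3). M never appears in any round.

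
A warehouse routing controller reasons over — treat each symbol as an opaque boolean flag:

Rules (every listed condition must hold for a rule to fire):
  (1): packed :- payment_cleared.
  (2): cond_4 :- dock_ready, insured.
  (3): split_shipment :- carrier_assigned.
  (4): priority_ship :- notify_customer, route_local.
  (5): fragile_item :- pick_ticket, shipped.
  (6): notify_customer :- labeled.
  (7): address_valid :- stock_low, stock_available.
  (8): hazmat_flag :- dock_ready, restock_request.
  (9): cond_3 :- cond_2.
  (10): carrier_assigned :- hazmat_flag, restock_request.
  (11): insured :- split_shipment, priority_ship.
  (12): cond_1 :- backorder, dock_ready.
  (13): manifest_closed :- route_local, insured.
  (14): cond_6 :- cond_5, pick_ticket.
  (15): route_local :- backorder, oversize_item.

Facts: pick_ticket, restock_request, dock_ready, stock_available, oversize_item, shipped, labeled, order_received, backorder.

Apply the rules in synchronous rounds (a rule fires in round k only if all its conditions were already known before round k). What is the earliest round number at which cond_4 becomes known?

5

Round 1: (5) [fragile_item :- pick_ticket, shipped.]; (6) [notify_customer :- labeled.]; (8) [hazmat_flag :- dock_ready, restock_request.]; (12) [cond_1 :- backorder, dock_ready.]; (15) [route_local :- backorder, oversize_item.]. Adds fragile_item, notify_customer, hazmat_flag, cond_1, route_local.
Round 2: (4) [priority_ship :- notify_customer, route_local.]; (10) [carrier_assigned :- hazmat_flag, restock_request.]. Adds priority_ship, carrier_assigned.
Round 3: (3) [split_shipment :- carrier_assigned.]. Adds split_shipment.
Round 4: (11) [insured :- split_shipment, priority_ship.]. Adds insured.
Round 5: (2) [cond_4 :- dock_ready, insured.]; (13) [manifest_closed :- route_local, insured.]. Adds cond_4, manifest_closed.
cond_4 first appears in round 5.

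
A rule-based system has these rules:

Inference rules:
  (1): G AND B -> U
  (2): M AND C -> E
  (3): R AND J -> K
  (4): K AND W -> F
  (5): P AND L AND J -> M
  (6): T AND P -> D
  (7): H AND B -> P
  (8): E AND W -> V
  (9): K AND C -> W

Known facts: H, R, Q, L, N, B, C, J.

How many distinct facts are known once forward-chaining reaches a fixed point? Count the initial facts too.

15

Round 1 fires (3), (7), giving K, P.
Round 2 fires (5), (9), giving M, W.
Round 3 fires (2), (4), giving E, F.
Round 4 fires (8), giving V.
Closure: {B, C, E, F, H, J, K, L, M, N, P, Q, R, V, W} — 15 facts.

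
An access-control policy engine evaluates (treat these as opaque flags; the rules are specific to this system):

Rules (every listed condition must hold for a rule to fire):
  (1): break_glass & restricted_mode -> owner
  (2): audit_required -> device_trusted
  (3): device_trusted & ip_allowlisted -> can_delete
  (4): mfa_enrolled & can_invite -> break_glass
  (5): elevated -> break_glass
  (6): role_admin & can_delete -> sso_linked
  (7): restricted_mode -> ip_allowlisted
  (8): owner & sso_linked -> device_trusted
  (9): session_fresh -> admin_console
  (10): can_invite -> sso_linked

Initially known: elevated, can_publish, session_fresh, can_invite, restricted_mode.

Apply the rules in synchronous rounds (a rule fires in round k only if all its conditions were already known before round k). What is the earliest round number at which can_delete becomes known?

Round 1: (5) [elevated -> break_glass]; (7) [restricted_mode -> ip_allowlisted]; (9) [session_fresh -> admin_console]; (10) [can_invite -> sso_linked]. Adds break_glass, ip_allowlisted, admin_console, sso_linked.
Round 2: (1) [break_glass & restricted_mode -> owner]. Adds owner.
Round 3: (8) [owner & sso_linked -> device_trusted]. Adds device_trusted.
Round 4: (3) [device_trusted & ip_allowlisted -> can_delete]. Adds can_delete.
can_delete first appears in round 4.

4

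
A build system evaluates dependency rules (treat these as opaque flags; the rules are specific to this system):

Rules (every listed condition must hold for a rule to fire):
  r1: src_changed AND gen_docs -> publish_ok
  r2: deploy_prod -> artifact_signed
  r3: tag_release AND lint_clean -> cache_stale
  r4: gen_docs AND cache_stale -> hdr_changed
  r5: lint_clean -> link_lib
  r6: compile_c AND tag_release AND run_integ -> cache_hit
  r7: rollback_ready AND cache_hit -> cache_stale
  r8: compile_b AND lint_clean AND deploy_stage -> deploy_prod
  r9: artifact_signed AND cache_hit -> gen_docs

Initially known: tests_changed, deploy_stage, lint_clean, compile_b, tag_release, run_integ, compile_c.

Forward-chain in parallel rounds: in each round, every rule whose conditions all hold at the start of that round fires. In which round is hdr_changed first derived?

Round 1: r3 [tag_release AND lint_clean -> cache_stale]; r5 [lint_clean -> link_lib]; r6 [compile_c AND tag_release AND run_integ -> cache_hit]; r8 [compile_b AND lint_clean AND deploy_stage -> deploy_prod]. Adds cache_stale, link_lib, cache_hit, deploy_prod.
Round 2: r2 [deploy_prod -> artifact_signed]. Adds artifact_signed.
Round 3: r9 [artifact_signed AND cache_hit -> gen_docs]. Adds gen_docs.
Round 4: r4 [gen_docs AND cache_stale -> hdr_changed]. Adds hdr_changed.
hdr_changed first appears in round 4.

4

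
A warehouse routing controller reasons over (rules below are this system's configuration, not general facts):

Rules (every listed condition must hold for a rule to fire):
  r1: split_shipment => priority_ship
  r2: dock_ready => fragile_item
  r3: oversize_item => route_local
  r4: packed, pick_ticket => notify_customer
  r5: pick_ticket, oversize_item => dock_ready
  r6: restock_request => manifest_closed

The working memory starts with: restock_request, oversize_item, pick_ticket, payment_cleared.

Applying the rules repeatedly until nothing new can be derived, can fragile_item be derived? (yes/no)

Round 1 — r3, r5, r6, derive route_local, dock_ready, manifest_closed.
Round 2 — r2, derive fragile_item.
fragile_item appears in round 2, so it is derivable.

yes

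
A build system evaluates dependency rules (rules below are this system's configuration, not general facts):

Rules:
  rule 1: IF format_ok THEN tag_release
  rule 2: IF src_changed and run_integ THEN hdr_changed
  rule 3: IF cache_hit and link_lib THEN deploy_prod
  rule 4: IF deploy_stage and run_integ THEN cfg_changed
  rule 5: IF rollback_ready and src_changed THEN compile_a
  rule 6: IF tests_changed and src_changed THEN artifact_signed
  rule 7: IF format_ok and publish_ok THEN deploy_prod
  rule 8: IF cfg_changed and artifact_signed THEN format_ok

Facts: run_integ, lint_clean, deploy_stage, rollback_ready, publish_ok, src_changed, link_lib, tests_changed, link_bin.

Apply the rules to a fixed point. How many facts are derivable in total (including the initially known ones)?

16

Round 1 fires rule 2, rule 4, rule 5, rule 6, giving hdr_changed, cfg_changed, compile_a, artifact_signed.
Round 2 fires rule 8, giving format_ok.
Round 3 fires rule 1, rule 7, giving tag_release, deploy_prod.
Closure: {artifact_signed, cfg_changed, compile_a, deploy_prod, deploy_stage, format_ok, hdr_changed, link_bin, link_lib, lint_clean, publish_ok, rollback_ready, run_integ, src_changed, tag_release, tests_changed} — 16 facts.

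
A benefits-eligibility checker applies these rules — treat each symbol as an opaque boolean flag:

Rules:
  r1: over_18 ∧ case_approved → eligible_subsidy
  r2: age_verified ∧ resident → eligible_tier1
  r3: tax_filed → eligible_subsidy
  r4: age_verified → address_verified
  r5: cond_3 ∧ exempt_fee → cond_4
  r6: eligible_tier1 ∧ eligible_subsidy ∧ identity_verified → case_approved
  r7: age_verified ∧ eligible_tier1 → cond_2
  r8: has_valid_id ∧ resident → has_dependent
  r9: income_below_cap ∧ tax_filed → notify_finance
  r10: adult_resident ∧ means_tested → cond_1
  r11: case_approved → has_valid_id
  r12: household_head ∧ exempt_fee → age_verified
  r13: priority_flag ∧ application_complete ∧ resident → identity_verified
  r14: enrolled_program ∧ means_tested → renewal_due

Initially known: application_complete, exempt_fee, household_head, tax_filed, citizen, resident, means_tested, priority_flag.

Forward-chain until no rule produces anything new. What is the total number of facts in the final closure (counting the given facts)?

17

Round 1: r3 [tax_filed → eligible_subsidy]; r12 [household_head ∧ exempt_fee → age_verified]; r13 [priority_flag ∧ application_complete ∧ resident → identity_verified]. New: eligible_subsidy, age_verified, identity_verified.
Round 2: r2 [age_verified ∧ resident → eligible_tier1]; r4 [age_verified → address_verified]. New: eligible_tier1, address_verified.
Round 3: r6 [eligible_tier1 ∧ eligible_subsidy ∧ identity_verified → case_approved]; r7 [age_verified ∧ eligible_tier1 → cond_2]. New: case_approved, cond_2.
Round 4: r11 [case_approved → has_valid_id]. New: has_valid_id.
Round 5: r8 [has_valid_id ∧ resident → has_dependent]. New: has_dependent.
Closure: {address_verified, age_verified, application_complete, case_approved, citizen, cond_2, eligible_subsidy, eligible_tier1, exempt_fee, has_dependent, has_valid_id, household_head, identity_verified, means_tested, priority_flag, resident, tax_filed} — 17 facts.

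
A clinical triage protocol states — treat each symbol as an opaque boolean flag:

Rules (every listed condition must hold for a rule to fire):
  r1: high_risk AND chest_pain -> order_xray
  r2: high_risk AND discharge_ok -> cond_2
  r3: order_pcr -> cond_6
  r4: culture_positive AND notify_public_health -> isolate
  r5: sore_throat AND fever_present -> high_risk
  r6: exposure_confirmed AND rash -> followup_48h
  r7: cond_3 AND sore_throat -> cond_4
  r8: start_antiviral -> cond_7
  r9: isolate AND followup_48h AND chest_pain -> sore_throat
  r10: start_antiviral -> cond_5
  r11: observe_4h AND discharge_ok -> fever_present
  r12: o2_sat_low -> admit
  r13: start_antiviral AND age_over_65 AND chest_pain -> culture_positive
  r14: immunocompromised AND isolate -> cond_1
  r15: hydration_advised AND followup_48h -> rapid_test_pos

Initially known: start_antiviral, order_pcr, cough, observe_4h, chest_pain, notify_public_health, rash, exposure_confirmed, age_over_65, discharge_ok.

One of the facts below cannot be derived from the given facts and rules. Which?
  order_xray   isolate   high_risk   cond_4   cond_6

[1] r3 [order_pcr -> cond_6]; r6 [exposure_confirmed AND rash -> followup_48h]; r8 [start_antiviral -> cond_7]; r10 [start_antiviral -> cond_5]; r11 [observe_4h AND discharge_ok -> fever_present]; r13 [start_antiviral AND age_over_65 AND chest_pain -> culture_positive]. ⇒ new: cond_6, followup_48h, cond_7, cond_5, fever_present, culture_positive.
[2] r4 [culture_positive AND notify_public_health -> isolate]. ⇒ new: isolate.
[3] r9 [isolate AND followup_48h AND chest_pain -> sore_throat]. ⇒ new: sore_throat.
[4] r5 [sore_throat AND fever_present -> high_risk]. ⇒ new: high_risk.
[5] r1 [high_risk AND chest_pain -> order_xray]; r2 [high_risk AND discharge_ok -> cond_2]. ⇒ new: order_xray, cond_2.
Derived: high_risk (round 4), order_xray (round 5), isolate (round 2), cond_6 (round 1). cond_4 never appears in any round.

cond_4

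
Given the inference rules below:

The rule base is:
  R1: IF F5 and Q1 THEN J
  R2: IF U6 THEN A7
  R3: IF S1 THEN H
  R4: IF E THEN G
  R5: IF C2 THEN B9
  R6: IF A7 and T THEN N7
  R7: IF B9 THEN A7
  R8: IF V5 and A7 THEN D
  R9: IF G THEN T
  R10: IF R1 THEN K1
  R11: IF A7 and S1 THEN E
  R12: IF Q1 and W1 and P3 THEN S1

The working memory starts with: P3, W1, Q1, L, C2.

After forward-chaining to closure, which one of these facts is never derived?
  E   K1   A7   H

Round 1: R5 [IF C2 THEN B9]; R12 [IF Q1 and W1 and P3 THEN S1]. Adds B9, S1.
Round 2: R3 [IF S1 THEN H]; R7 [IF B9 THEN A7]. Adds H, A7.
Round 3: R11 [IF A7 and S1 THEN E]. Adds E.
Round 4: R4 [IF E THEN G]. Adds G.
Round 5: R9 [IF G THEN T]. Adds T.
Round 6: R6 [IF A7 and T THEN N7]. Adds N7.
Derived: H (round 2), E (round 3), A7 (round 2). K1 never appears in any round.

K1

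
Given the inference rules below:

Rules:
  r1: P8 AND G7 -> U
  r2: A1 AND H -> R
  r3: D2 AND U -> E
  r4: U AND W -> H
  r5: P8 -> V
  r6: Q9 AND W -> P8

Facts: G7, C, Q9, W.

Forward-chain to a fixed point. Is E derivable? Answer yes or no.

no

[1] r6 [Q9 AND W -> P8]. ⇒ new: P8.
[2] r1 [P8 AND G7 -> U]; r5 [P8 -> V]. ⇒ new: U, V.
[3] r4 [U AND W -> H]. ⇒ new: H.
Fixed point reached. E is concluded only by r3; r3 needs D2 (never derived).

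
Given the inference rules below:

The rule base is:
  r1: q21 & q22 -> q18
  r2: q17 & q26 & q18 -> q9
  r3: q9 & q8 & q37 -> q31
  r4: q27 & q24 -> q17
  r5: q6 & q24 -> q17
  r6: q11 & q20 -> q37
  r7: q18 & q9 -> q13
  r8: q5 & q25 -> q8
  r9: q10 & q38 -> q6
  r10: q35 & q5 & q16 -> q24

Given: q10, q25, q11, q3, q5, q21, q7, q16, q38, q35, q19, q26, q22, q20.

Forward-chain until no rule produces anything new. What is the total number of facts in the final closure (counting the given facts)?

Round 1 fires r1, r6, r8, r9, r10, giving q18, q37, q8, q6, q24.
Round 2 fires r5, giving q17.
Round 3 fires r2, giving q9.
Round 4 fires r3, r7, giving q31, q13.
Closure: {q10, q11, q13, q16, q17, q18, q19, q20, q21, q22, q24, q25, q26, q3, q31, q35, q37, q38, q5, q6, q7, q8, q9} — 23 facts.

23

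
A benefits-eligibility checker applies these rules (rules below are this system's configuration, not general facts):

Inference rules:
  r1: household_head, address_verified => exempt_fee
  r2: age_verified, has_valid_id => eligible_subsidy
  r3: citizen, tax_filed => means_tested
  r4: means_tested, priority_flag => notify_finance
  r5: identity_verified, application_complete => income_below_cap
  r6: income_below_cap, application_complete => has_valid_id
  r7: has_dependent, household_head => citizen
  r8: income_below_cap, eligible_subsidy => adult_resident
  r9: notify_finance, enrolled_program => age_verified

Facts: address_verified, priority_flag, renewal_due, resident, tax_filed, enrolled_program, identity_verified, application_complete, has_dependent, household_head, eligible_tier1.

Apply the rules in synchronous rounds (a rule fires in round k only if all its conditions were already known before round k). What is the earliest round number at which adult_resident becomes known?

6

Round 1 — r1, r5, r7, derive exempt_fee, income_below_cap, citizen.
Round 2 — r3, r6, derive means_tested, has_valid_id.
Round 3 — r4, derive notify_finance.
Round 4 — r9, derive age_verified.
Round 5 — r2, derive eligible_subsidy.
Round 6 — r8, derive adult_resident.
adult_resident first appears in round 6.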